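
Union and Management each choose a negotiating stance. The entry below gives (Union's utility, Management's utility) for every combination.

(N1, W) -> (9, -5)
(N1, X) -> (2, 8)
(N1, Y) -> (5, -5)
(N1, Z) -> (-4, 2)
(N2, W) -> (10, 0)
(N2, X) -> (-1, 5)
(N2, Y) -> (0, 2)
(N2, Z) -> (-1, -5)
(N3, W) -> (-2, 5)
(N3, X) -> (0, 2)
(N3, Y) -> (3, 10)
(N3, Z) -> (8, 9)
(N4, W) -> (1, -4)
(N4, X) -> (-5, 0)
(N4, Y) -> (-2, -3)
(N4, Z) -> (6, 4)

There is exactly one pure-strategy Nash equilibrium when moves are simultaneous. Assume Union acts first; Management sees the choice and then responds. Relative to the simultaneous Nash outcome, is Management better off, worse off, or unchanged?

worse off

Solve by backward induction (Union leads).
- N1: BR = X, leader payoff 2.
- N2: BR = X, leader payoff -1.
- N3: BR = Y, leader payoff 3.
- N4: BR = Z, leader payoff 6.
Among 2, -1, 3, 6, the best is 6 at N4. Subgame-perfect outcome: (N4, Z) with payoffs (6, 4).
For the simultaneous game, intersect best replies.
Union's best replies: W→N2; X→N1; Y→N1; Z→N3.
Management's best replies: N1→X; N2→X; N3→Y; N4→Z.
Only (N1, X) has each player best-responding; Nash payoffs (2, 8).
Management earns 4 sequentially versus 8 at the Nash outcome: worse off.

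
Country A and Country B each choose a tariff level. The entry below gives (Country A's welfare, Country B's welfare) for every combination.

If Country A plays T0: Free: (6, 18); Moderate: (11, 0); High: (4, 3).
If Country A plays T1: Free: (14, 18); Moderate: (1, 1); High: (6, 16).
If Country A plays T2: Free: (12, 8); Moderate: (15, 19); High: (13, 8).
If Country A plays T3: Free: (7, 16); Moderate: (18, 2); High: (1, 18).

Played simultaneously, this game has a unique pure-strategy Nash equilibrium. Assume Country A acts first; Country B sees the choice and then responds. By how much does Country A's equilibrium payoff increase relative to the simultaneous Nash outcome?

Backward induction with Country A moving first.
- T0 → Country B plays Free (best of 18, 0, 3); Country A gets 6.
- T1 → Country B plays Free (best of 18, 1, 16); Country A gets 14.
- T2 → Country B plays Moderate (best of 8, 19, 8); Country A gets 15.
- T3 → Country B plays High (best of 16, 2, 18); Country A gets 1.
Maximizing over 6, 14, 15, 1, Country A chooses T2. Subgame-perfect outcome: (T2, Moderate) with payoffs (15, 19).
Now find the simultaneous Nash equilibrium.
Country A's best replies: Free→T1; Moderate→T3; High→T2.
Country B's best replies: T0→Free; T1→Free; T2→Moderate; T3→High.
Only (T1, Free) has each player best-responding; Nash payoffs (14, 18).
Country A's commitment gain: 15 − 14 = 1.

1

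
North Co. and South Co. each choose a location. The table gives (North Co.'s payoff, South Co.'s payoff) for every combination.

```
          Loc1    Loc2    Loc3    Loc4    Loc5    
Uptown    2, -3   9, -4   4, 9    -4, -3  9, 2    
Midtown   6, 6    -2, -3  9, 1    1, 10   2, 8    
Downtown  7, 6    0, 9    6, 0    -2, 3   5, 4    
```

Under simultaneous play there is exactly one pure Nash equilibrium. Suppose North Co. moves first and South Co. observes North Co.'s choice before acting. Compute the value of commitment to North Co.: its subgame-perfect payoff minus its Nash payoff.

Work backward from South Co.'s decision.
- Uptown → South Co. plays Loc3 (best of -3, -4, 9, -3, 2); North Co. gets 4.
- Midtown → South Co. plays Loc4 (best of 6, -3, 1, 10, 8); North Co. gets 1.
- Downtown → South Co. plays Loc2 (best of 6, 9, 0, 3, 4); North Co. gets 0.
Maximizing over 4, 1, 0, North Co. chooses Uptown. Subgame-perfect outcome: (Uptown, Loc3) with payoffs (4, 9).
Under simultaneous play:
North Co.'s best replies: Loc1→Downtown; Loc2→Uptown; Loc3→Midtown; Loc4→Midtown; Loc5→Uptown.
South Co.'s best replies: Uptown→Loc3; Midtown→Loc4; Downtown→Loc2.
The unique mutual best reply is (Midtown, Loc4), giving (1, 10).
North Co.'s commitment gain: 4 − 1 = 3.

3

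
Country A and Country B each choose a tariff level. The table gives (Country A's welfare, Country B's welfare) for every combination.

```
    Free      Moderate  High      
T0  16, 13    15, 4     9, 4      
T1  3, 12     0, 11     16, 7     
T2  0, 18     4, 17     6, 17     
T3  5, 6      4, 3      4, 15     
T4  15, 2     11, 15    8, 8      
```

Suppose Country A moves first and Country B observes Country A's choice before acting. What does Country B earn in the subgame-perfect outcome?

13

Country B best-responds to each possible Country A move:
- T0: Country B compares 13, 4, 4 and picks Free; Country A would get 16.
- T1: Country B compares 12, 11, 7 and picks Free; Country A would get 3.
- T2: Country B compares 18, 17, 17 and picks Free; Country A would get 0.
- T3: Country B compares 6, 3, 15 and picks High; Country A would get 4.
- T4: Country B compares 2, 15, 8 and picks Moderate; Country A would get 11.
Among 16, 3, 0, 4, 11, the best is 16 at T0. Subgame-perfect outcome: (T0, Free) with payoffs (16, 13).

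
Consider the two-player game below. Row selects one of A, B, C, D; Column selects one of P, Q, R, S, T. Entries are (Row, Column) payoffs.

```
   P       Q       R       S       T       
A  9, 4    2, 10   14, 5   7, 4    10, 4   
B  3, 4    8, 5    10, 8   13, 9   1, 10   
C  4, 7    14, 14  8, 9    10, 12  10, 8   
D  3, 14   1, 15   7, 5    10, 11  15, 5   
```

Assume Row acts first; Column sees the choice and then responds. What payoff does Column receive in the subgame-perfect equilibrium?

Backward induction with Row moving first.
- A: BR = Q, leader payoff 2.
- B: BR = T, leader payoff 1.
- C: BR = Q, leader payoff 14.
- D: BR = Q, leader payoff 1.
Maximizing over 2, 1, 14, 1, Row chooses C. Subgame-perfect outcome: (C, Q) with payoffs (14, 14).

14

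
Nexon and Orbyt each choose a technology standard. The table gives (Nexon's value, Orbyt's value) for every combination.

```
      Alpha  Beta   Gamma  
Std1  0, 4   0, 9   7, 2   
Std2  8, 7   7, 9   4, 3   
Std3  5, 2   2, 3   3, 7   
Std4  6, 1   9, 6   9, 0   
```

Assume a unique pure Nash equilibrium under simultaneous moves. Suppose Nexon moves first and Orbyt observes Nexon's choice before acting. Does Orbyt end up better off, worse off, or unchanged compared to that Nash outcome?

Solve by backward induction (Nexon leads).
- Std1: BR = Beta, leader payoff 0.
- Std2: BR = Beta, leader payoff 7.
- Std3: BR = Gamma, leader payoff 3.
- Std4: BR = Beta, leader payoff 9.
Nexon's induced payoffs are 0, 7, 3, 9, so Nexon commits to Std4. Subgame-perfect outcome: (Std4, Beta) with payoffs (9, 6).
Under simultaneous play:
Nexon's best replies: Alpha→Std2; Beta→Std4; Gamma→Std4.
Orbyt's best replies: Std1→Beta; Std2→Beta; Std3→Gamma; Std4→Beta.
Only (Std4, Beta) has each player best-responding; Nash payoffs (9, 6).
Orbyt earns 6 sequentially versus 6 at the Nash outcome: unchanged.

unchanged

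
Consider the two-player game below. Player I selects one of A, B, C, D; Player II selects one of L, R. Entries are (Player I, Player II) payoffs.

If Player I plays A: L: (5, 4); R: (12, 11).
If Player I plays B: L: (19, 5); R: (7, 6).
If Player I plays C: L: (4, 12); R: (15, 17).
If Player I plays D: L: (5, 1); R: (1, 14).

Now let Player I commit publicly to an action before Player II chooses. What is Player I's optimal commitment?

Player II best-responds to each possible Player I move:
- A → Player II plays R (best of 4, 11); Player I gets 12.
- B → Player II plays R (best of 5, 6); Player I gets 7.
- C → Player II plays R (best of 12, 17); Player I gets 15.
- D → Player II plays R (best of 1, 14); Player I gets 1.
Maximizing over 12, 7, 15, 1, Player I chooses C. Subgame-perfect outcome: (C, R) with payoffs (15, 17).

C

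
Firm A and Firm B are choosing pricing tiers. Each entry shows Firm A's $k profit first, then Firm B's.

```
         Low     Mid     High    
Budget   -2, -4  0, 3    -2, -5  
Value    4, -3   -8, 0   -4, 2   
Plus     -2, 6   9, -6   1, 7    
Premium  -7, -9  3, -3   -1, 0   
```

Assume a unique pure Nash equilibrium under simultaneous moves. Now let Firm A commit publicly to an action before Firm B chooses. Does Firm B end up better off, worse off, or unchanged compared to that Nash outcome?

unchanged

Firm B best-responds to each possible Firm A move:
- Budget → Firm B plays Mid (best of -4, 3, -5); Firm A gets 0.
- Value → Firm B plays High (best of -3, 0, 2); Firm A gets -4.
- Plus → Firm B plays High (best of 6, -6, 7); Firm A gets 1.
- Premium → Firm B plays High (best of -9, -3, 0); Firm A gets -1.
Maximizing over 0, -4, 1, -1, Firm A chooses Plus. Subgame-perfect outcome: (Plus, High) with payoffs (1, 7).
Under simultaneous play:
Firm A's best replies: Low→Value; Mid→Plus; High→Plus.
Firm B's best replies: Budget→Mid; Value→High; Plus→High; Premium→High.
Only (Plus, High) has each player best-responding; Nash payoffs (1, 7).
Firm B earns 7 sequentially versus 7 at the Nash outcome: unchanged.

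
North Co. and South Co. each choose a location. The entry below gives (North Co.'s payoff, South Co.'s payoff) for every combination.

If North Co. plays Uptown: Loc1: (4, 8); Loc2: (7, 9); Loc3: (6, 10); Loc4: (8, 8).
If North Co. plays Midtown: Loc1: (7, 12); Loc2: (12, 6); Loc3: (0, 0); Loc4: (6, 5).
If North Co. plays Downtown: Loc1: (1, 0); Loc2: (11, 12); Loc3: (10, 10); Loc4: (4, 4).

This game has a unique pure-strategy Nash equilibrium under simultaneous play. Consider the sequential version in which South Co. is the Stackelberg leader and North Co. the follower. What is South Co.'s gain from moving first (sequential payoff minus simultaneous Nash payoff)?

0

Work backward from North Co.'s decision.
- Loc1: North Co. compares 4, 7, 1 and picks Midtown; South Co. would get 12.
- Loc2: North Co. compares 7, 12, 11 and picks Midtown; South Co. would get 6.
- Loc3: North Co. compares 6, 0, 10 and picks Downtown; South Co. would get 10.
- Loc4: North Co. compares 8, 6, 4 and picks Uptown; South Co. would get 8.
South Co.'s induced payoffs are 12, 6, 10, 8, so South Co. commits to Loc1. Subgame-perfect outcome: (Midtown, Loc1) with payoffs (7, 12).
Under simultaneous play:
North Co.'s best replies: Loc1→Midtown; Loc2→Midtown; Loc3→Downtown; Loc4→Uptown.
South Co.'s best replies: Uptown→Loc3; Midtown→Loc1; Downtown→Loc2.
The unique mutual best reply is (Midtown, Loc1), giving (7, 12).
South Co.'s commitment gain: 12 − 12 = 0.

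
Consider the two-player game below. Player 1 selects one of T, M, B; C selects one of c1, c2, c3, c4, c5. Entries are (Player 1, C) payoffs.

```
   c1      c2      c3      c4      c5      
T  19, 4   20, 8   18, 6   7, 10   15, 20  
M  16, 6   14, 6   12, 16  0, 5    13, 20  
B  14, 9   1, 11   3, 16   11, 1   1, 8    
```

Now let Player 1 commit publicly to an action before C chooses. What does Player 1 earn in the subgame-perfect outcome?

Backward induction with Player 1 moving first.
- T → C plays c5 (best of 4, 8, 6, 10, 20); Player 1 gets 15.
- M → C plays c5 (best of 6, 6, 16, 5, 20); Player 1 gets 13.
- B → C plays c3 (best of 9, 11, 16, 1, 8); Player 1 gets 3.
Player 1's induced payoffs are 15, 13, 3, so Player 1 commits to T. Subgame-perfect outcome: (T, c5) with payoffs (15, 20).

15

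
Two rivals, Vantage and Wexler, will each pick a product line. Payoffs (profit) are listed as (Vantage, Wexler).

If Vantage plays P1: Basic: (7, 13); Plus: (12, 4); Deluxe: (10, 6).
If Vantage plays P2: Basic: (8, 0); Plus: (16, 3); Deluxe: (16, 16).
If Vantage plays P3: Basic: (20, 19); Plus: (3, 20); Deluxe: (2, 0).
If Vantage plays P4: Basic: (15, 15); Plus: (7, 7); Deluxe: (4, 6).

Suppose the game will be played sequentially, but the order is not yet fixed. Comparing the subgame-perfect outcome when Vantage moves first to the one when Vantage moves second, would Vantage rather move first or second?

If Vantage leads: Wexler's best replies are P1→Basic, P2→Deluxe, P3→Plus, P4→Basic; Vantage's induced payoffs 7, 16, 3, 15; outcome (P2, Deluxe), payoffs (16, 16).
If Wexler leads: Vantage's best replies are Basic→P3, Plus→P2, Deluxe→P2; Wexler's induced payoffs 19, 3, 16; outcome (P3, Basic), payoffs (20, 19).
Vantage gets 16 moving first and 20 moving second, so Vantage prefers to move second.

second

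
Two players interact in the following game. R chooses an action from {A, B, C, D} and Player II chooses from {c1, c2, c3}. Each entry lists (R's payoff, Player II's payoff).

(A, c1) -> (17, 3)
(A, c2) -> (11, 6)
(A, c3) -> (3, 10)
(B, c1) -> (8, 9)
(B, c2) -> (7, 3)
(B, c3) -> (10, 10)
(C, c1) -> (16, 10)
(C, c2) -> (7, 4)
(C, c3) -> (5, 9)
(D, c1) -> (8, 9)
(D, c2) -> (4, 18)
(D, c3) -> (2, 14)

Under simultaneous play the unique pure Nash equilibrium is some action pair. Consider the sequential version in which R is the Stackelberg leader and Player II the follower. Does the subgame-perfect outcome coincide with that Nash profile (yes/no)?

Solve by backward induction (R leads).
- A → Player II plays c3 (best of 3, 6, 10); R gets 3.
- B → Player II plays c3 (best of 9, 3, 10); R gets 10.
- C → Player II plays c1 (best of 10, 4, 9); R gets 16.
- D → Player II plays c2 (best of 9, 18, 14); R gets 4.
Among 3, 10, 16, 4, the best is 16 at C. Subgame-perfect outcome: (C, c1) with payoffs (16, 10).
Under simultaneous play:
R's best replies: c1→A; c2→A; c3→B.
Player II's best replies: A→c3; B→c3; C→c1; D→c2.
The unique mutual best reply is (B, c3), giving (10, 10).
Sequential outcome (C, c1) differs from the Nash profile (B, c3).

no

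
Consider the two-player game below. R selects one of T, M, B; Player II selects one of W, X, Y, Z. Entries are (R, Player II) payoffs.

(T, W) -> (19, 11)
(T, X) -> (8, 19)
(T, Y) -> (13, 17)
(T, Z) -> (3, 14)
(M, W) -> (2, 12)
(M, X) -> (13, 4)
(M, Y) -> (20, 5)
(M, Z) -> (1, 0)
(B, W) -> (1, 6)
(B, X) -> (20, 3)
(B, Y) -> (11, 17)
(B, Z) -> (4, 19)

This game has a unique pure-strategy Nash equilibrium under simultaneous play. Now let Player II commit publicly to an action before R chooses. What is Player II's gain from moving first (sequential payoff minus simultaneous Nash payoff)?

0

Solve by backward induction (Player II leads).
- W: R compares 19, 2, 1 and picks T; Player II would get 11.
- X: R compares 8, 13, 20 and picks B; Player II would get 3.
- Y: R compares 13, 20, 11 and picks M; Player II would get 5.
- Z: R compares 3, 1, 4 and picks B; Player II would get 19.
Player II's induced payoffs are 11, 3, 5, 19, so Player II commits to Z. Subgame-perfect outcome: (B, Z) with payoffs (4, 19).
Now find the simultaneous Nash equilibrium.
R's best replies: W→T; X→B; Y→M; Z→B.
Player II's best replies: T→X; M→W; B→Z.
The unique mutual best reply is (B, Z), giving (4, 19).
Player II's commitment gain: 19 − 19 = 0.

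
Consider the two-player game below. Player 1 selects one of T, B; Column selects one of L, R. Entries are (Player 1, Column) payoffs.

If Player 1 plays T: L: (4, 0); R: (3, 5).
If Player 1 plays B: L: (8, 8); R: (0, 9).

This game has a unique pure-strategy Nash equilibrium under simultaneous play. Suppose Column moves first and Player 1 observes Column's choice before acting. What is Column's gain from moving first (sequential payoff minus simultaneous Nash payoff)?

Backward induction with Column moving first.
- L → Player 1 plays B (best of 4, 8); Column gets 8.
- R → Player 1 plays T (best of 3, 0); Column gets 5.
Among 8, 5, the best is 8 at L. Subgame-perfect outcome: (B, L) with payoffs (8, 8).
Under simultaneous play:
Player 1's best replies: L→B; R→T.
Column's best replies: T→R; B→R.
Only (T, R) has each player best-responding; Nash payoffs (3, 5).
Column's commitment gain: 8 − 5 = 3.

3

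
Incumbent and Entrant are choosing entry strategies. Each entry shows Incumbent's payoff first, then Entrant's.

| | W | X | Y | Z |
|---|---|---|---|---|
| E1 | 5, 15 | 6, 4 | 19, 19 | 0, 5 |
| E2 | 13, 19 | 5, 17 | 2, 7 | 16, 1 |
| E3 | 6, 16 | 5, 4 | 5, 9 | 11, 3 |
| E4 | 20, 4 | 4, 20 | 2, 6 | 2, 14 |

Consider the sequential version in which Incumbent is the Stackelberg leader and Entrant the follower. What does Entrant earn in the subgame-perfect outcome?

19

Entrant best-responds to each possible Incumbent move:
- E1: BR = Y, leader payoff 19.
- E2: BR = W, leader payoff 13.
- E3: BR = W, leader payoff 6.
- E4: BR = X, leader payoff 4.
Maximizing over 19, 13, 6, 4, Incumbent chooses E1. Subgame-perfect outcome: (E1, Y) with payoffs (19, 19).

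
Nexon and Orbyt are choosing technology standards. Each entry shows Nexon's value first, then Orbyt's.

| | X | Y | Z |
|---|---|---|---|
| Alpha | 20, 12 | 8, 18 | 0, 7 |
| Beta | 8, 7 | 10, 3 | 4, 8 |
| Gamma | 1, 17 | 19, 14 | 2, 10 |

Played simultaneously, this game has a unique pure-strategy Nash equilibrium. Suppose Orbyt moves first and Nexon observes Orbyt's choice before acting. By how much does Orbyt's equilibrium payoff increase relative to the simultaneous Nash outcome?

6

Work backward from Nexon's decision.
- X: BR = Alpha, leader payoff 12.
- Y: BR = Gamma, leader payoff 14.
- Z: BR = Beta, leader payoff 8.
Maximizing over 12, 14, 8, Orbyt chooses Y. Subgame-perfect outcome: (Gamma, Y) with payoffs (19, 14).
For the simultaneous game, intersect best replies.
Nexon's best replies: X→Alpha; Y→Gamma; Z→Beta.
Orbyt's best replies: Alpha→Y; Beta→Z; Gamma→X.
The unique mutual best reply is (Beta, Z), giving (4, 8).
Orbyt's commitment gain: 14 − 8 = 6.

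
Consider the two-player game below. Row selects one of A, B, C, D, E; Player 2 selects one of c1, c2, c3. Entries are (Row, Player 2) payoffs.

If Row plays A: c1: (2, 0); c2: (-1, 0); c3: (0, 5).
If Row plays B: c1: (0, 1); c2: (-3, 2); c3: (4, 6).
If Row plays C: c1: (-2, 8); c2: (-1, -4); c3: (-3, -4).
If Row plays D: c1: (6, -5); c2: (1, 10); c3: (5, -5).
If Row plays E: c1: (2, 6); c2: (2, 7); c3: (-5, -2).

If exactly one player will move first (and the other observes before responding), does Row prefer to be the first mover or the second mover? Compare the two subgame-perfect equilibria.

first

If Row leads: Player 2's best replies are A→c3, B→c3, C→c1, D→c2, E→c2; Row's induced payoffs 0, 4, -2, 1, 2; outcome (B, c3), payoffs (4, 6).
If Player 2 leads: Row's best replies are c1→D, c2→E, c3→D; Player 2's induced payoffs -5, 7, -5; outcome (E, c2), payoffs (2, 7).
Row gets 4 moving first and 2 moving second, so Row prefers to move first.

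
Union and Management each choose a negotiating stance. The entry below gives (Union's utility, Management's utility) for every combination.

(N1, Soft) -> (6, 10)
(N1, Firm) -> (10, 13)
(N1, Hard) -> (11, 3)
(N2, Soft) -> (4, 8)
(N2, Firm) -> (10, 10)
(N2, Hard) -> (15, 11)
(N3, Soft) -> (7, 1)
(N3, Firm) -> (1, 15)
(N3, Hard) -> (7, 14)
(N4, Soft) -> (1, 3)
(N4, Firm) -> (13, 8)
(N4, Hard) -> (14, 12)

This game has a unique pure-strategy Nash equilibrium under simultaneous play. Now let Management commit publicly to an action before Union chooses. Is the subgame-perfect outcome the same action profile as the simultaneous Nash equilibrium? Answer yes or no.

yes

Work backward from Union's decision.
- Soft: Union compares 6, 4, 7, 1 and picks N3; Management would get 1.
- Firm: Union compares 10, 10, 1, 13 and picks N4; Management would get 8.
- Hard: Union compares 11, 15, 7, 14 and picks N2; Management would get 11.
Among 1, 8, 11, the best is 11 at Hard. Subgame-perfect outcome: (N2, Hard) with payoffs (15, 11).
Now find the simultaneous Nash equilibrium.
Union's best replies: Soft→N3; Firm→N4; Hard→N2.
Management's best replies: N1→Firm; N2→Hard; N3→Firm; N4→Hard.
The unique mutual best reply is (N2, Hard), giving (15, 11).
Sequential outcome (N2, Hard) coincides with the Nash profile (N2, Hard).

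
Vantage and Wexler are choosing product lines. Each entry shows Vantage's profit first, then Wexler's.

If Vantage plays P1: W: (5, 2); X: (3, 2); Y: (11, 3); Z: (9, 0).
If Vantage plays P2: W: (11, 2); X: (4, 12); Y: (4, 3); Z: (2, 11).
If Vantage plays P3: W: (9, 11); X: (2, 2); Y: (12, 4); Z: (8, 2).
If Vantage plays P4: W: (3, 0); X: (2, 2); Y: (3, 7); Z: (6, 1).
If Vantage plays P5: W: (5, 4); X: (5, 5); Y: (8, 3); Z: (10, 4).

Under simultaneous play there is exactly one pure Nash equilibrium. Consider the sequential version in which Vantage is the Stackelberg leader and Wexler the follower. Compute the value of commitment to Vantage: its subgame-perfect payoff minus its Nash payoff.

Wexler best-responds to each possible Vantage move:
- P1: BR = Y, leader payoff 11.
- P2: BR = X, leader payoff 4.
- P3: BR = W, leader payoff 9.
- P4: BR = Y, leader payoff 3.
- P5: BR = X, leader payoff 5.
Among 11, 4, 9, 3, 5, the best is 11 at P1. Subgame-perfect outcome: (P1, Y) with payoffs (11, 3).
For the simultaneous game, intersect best replies.
Vantage's best replies: W→P2; X→P5; Y→P3; Z→P5.
Wexler's best replies: P1→Y; P2→X; P3→W; P4→Y; P5→X.
The unique mutual best reply is (P5, X), giving (5, 5).
Vantage's commitment gain: 11 − 5 = 6.

6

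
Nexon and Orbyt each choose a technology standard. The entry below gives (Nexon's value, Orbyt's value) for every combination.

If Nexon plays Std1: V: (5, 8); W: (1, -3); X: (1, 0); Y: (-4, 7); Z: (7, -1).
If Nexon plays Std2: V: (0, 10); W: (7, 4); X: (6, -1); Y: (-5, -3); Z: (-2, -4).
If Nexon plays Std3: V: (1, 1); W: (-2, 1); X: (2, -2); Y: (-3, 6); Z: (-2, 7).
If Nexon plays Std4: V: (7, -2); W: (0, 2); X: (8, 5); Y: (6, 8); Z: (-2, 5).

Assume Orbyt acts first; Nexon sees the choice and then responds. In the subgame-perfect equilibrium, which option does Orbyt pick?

Work backward from Nexon's decision.
- V: Nexon compares 5, 0, 1, 7 and picks Std4; Orbyt would get -2.
- W: Nexon compares 1, 7, -2, 0 and picks Std2; Orbyt would get 4.
- X: Nexon compares 1, 6, 2, 8 and picks Std4; Orbyt would get 5.
- Y: Nexon compares -4, -5, -3, 6 and picks Std4; Orbyt would get 8.
- Z: Nexon compares 7, -2, -2, -2 and picks Std1; Orbyt would get -1.
Maximizing over -2, 4, 5, 8, -1, Orbyt chooses Y. Subgame-perfect outcome: (Std4, Y) with payoffs (6, 8).

Y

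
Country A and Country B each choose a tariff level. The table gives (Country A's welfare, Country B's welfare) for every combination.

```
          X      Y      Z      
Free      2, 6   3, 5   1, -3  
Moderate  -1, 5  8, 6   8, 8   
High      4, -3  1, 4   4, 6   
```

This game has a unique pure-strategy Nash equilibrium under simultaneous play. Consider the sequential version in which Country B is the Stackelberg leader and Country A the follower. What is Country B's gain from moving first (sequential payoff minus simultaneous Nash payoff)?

Country A best-responds to each possible Country B move:
- X → Country A plays High (best of 2, -1, 4); Country B gets -3.
- Y → Country A plays Moderate (best of 3, 8, 1); Country B gets 6.
- Z → Country A plays Moderate (best of 1, 8, 4); Country B gets 8.
Country B's induced payoffs are -3, 6, 8, so Country B commits to Z. Subgame-perfect outcome: (Moderate, Z) with payoffs (8, 8).
Under simultaneous play:
Country A's best replies: X→High; Y→Moderate; Z→Moderate.
Country B's best replies: Free→X; Moderate→Z; High→Z.
The unique mutual best reply is (Moderate, Z), giving (8, 8).
Country B's commitment gain: 8 − 8 = 0.

0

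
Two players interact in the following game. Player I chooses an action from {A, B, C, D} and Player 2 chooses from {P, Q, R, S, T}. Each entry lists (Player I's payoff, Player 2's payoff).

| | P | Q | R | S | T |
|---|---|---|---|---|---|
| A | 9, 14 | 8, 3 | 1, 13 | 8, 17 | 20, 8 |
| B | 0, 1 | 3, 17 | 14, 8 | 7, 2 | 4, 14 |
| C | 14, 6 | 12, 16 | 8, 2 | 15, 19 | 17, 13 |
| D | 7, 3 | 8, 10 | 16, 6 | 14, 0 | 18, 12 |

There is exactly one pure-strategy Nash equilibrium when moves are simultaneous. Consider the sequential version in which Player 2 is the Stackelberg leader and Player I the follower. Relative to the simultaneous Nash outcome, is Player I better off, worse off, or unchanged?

unchanged

Solve by backward induction (Player 2 leads).
- P: Player I compares 9, 0, 14, 7 and picks C; Player 2 would get 6.
- Q: Player I compares 8, 3, 12, 8 and picks C; Player 2 would get 16.
- R: Player I compares 1, 14, 8, 16 and picks D; Player 2 would get 6.
- S: Player I compares 8, 7, 15, 14 and picks C; Player 2 would get 19.
- T: Player I compares 20, 4, 17, 18 and picks A; Player 2 would get 8.
Player 2's induced payoffs are 6, 16, 6, 19, 8, so Player 2 commits to S. Subgame-perfect outcome: (C, S) with payoffs (15, 19).
For the simultaneous game, intersect best replies.
Player I's best replies: P→C; Q→C; R→D; S→C; T→A.
Player 2's best replies: A→S; B→Q; C→S; D→T.
Only (C, S) has each player best-responding; Nash payoffs (15, 19).
Player I earns 15 sequentially versus 15 at the Nash outcome: unchanged.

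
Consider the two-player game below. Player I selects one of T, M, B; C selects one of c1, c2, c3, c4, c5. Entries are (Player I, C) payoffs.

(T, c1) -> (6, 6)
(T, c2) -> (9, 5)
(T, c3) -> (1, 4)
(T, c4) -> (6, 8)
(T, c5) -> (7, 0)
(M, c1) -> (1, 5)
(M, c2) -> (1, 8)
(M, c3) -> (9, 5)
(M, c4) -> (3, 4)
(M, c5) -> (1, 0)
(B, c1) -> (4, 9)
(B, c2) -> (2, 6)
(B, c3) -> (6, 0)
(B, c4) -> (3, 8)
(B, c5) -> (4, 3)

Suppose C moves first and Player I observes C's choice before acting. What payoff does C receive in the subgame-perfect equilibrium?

8

Work backward from Player I's decision.
- c1: Player I compares 6, 1, 4 and picks T; C would get 6.
- c2: Player I compares 9, 1, 2 and picks T; C would get 5.
- c3: Player I compares 1, 9, 6 and picks M; C would get 5.
- c4: Player I compares 6, 3, 3 and picks T; C would get 8.
- c5: Player I compares 7, 1, 4 and picks T; C would get 0.
C's induced payoffs are 6, 5, 5, 8, 0, so C commits to c4. Subgame-perfect outcome: (T, c4) with payoffs (6, 8).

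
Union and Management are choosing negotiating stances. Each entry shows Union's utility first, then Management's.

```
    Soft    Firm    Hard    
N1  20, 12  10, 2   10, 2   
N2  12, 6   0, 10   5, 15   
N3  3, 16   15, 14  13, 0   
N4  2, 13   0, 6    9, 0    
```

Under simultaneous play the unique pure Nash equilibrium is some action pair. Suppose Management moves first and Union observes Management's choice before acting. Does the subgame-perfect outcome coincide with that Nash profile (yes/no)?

no

Solve by backward induction (Management leads).
- Soft: BR = N1, leader payoff 12.
- Firm: BR = N3, leader payoff 14.
- Hard: BR = N3, leader payoff 0.
Management's induced payoffs are 12, 14, 0, so Management commits to Firm. Subgame-perfect outcome: (N3, Firm) with payoffs (15, 14).
Now find the simultaneous Nash equilibrium.
Union's best replies: Soft→N1; Firm→N3; Hard→N3.
Management's best replies: N1→Soft; N2→Hard; N3→Soft; N4→Soft.
Only (N1, Soft) has each player best-responding; Nash payoffs (20, 12).
Sequential outcome (N3, Firm) differs from the Nash profile (N1, Soft).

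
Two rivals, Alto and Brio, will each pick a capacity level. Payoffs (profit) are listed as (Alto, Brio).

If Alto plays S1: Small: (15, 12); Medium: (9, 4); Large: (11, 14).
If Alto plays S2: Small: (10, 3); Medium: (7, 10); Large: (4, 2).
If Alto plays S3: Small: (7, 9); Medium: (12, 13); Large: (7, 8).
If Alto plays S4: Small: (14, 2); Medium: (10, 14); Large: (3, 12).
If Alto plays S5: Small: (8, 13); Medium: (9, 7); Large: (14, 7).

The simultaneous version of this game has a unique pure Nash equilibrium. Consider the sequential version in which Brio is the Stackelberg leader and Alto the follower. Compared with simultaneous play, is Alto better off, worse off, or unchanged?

Backward induction with Brio moving first.
- Small: BR = S1, leader payoff 12.
- Medium: BR = S3, leader payoff 13.
- Large: BR = S5, leader payoff 7.
Maximizing over 12, 13, 7, Brio chooses Medium. Subgame-perfect outcome: (S3, Medium) with payoffs (12, 13).
Now find the simultaneous Nash equilibrium.
Alto's best replies: Small→S1; Medium→S3; Large→S5.
Brio's best replies: S1→Large; S2→Medium; S3→Medium; S4→Medium; S5→Small.
The unique mutual best reply is (S3, Medium), giving (12, 13).
Alto earns 12 sequentially versus 12 at the Nash outcome: unchanged.

unchanged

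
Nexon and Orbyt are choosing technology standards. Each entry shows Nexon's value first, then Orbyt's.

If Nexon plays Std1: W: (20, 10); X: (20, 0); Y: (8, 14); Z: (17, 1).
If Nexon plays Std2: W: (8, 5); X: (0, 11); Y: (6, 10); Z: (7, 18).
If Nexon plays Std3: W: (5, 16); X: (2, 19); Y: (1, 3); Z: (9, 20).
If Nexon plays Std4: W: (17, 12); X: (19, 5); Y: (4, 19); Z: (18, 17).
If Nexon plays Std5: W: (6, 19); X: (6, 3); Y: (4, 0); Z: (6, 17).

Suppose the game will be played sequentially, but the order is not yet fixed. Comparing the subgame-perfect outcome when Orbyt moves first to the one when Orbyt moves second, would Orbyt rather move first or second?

If Nexon leads: Orbyt's best replies are Std1→Y, Std2→Z, Std3→Z, Std4→Y, Std5→W; Nexon's induced payoffs 8, 7, 9, 4, 6; outcome (Std3, Z), payoffs (9, 20).
If Orbyt leads: Nexon's best replies are W→Std1, X→Std1, Y→Std1, Z→Std4; Orbyt's induced payoffs 10, 0, 14, 17; outcome (Std4, Z), payoffs (18, 17).
Orbyt gets 17 moving first and 20 moving second, so Orbyt prefers to move second.

second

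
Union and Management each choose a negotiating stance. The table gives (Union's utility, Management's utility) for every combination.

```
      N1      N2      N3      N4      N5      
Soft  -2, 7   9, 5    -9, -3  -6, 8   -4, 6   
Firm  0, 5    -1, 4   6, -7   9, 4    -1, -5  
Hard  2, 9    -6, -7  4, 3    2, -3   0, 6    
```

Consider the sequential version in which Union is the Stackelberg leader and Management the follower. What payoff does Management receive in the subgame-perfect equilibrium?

9

Backward induction with Union moving first.
- Soft: Management compares 7, 5, -3, 8, 6 and picks N4; Union would get -6.
- Firm: Management compares 5, 4, -7, 4, -5 and picks N1; Union would get 0.
- Hard: Management compares 9, -7, 3, -3, 6 and picks N1; Union would get 2.
Among -6, 0, 2, the best is 2 at Hard. Subgame-perfect outcome: (Hard, N1) with payoffs (2, 9).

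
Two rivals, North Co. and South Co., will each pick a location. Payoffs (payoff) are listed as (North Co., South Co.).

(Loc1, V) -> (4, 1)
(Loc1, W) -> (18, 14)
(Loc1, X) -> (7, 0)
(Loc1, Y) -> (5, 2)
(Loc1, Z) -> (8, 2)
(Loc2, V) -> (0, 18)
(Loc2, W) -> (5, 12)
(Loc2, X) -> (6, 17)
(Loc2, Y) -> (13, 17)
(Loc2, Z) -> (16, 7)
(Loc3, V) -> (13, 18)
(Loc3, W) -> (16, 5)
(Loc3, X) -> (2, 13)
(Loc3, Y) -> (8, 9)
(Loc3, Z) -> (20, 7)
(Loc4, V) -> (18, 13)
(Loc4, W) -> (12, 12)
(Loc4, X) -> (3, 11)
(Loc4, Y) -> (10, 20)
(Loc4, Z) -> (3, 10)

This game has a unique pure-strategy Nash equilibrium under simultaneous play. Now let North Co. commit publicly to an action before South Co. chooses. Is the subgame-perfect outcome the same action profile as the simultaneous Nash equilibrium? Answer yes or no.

yes

Solve by backward induction (North Co. leads).
- Loc1: BR = W, leader payoff 18.
- Loc2: BR = V, leader payoff 0.
- Loc3: BR = V, leader payoff 13.
- Loc4: BR = Y, leader payoff 10.
Among 18, 0, 13, 10, the best is 18 at Loc1. Subgame-perfect outcome: (Loc1, W) with payoffs (18, 14).
Under simultaneous play:
North Co.'s best replies: V→Loc4; W→Loc1; X→Loc1; Y→Loc2; Z→Loc3.
South Co.'s best replies: Loc1→W; Loc2→V; Loc3→V; Loc4→Y.
The unique mutual best reply is (Loc1, W), giving (18, 14).
Sequential outcome (Loc1, W) coincides with the Nash profile (Loc1, W).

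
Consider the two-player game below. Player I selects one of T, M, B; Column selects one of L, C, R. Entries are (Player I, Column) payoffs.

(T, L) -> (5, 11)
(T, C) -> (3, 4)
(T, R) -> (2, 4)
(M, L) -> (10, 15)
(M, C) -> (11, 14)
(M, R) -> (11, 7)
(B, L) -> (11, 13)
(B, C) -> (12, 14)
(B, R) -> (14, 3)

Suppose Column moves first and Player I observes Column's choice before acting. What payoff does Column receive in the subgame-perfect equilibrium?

Solve by backward induction (Column leads).
- L: BR = B, leader payoff 13.
- C: BR = B, leader payoff 14.
- R: BR = B, leader payoff 3.
Maximizing over 13, 14, 3, Column chooses C. Subgame-perfect outcome: (B, C) with payoffs (12, 14).

14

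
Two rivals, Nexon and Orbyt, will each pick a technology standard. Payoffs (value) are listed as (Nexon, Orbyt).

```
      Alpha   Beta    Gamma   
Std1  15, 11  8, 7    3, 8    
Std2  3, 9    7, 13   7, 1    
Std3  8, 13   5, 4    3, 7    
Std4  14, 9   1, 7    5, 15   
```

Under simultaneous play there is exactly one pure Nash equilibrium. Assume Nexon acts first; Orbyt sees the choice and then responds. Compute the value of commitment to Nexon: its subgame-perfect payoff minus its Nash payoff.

Work backward from Orbyt's decision.
- Std1 → Orbyt plays Alpha (best of 11, 7, 8); Nexon gets 15.
- Std2 → Orbyt plays Beta (best of 9, 13, 1); Nexon gets 7.
- Std3 → Orbyt plays Alpha (best of 13, 4, 7); Nexon gets 8.
- Std4 → Orbyt plays Gamma (best of 9, 7, 15); Nexon gets 5.
Maximizing over 15, 7, 8, 5, Nexon chooses Std1. Subgame-perfect outcome: (Std1, Alpha) with payoffs (15, 11).
Under simultaneous play:
Nexon's best replies: Alpha→Std1; Beta→Std1; Gamma→Std2.
Orbyt's best replies: Std1→Alpha; Std2→Beta; Std3→Alpha; Std4→Gamma.
The unique mutual best reply is (Std1, Alpha), giving (15, 11).
Nexon's commitment gain: 15 − 15 = 0.

0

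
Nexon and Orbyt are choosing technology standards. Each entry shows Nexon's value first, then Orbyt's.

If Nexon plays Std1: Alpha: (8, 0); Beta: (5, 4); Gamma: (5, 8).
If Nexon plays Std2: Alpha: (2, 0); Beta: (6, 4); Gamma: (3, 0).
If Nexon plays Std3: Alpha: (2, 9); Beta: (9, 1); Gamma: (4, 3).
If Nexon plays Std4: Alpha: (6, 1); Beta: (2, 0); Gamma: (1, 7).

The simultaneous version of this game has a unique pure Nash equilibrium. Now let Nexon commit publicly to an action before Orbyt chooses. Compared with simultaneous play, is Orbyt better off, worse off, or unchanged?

worse off

Solve by backward induction (Nexon leads).
- Std1: BR = Gamma, leader payoff 5.
- Std2: BR = Beta, leader payoff 6.
- Std3: BR = Alpha, leader payoff 2.
- Std4: BR = Gamma, leader payoff 1.
Nexon's induced payoffs are 5, 6, 2, 1, so Nexon commits to Std2. Subgame-perfect outcome: (Std2, Beta) with payoffs (6, 4).
Under simultaneous play:
Nexon's best replies: Alpha→Std1; Beta→Std3; Gamma→Std1.
Orbyt's best replies: Std1→Gamma; Std2→Beta; Std3→Alpha; Std4→Gamma.
Only (Std1, Gamma) has each player best-responding; Nash payoffs (5, 8).
Orbyt earns 4 sequentially versus 8 at the Nash outcome: worse off.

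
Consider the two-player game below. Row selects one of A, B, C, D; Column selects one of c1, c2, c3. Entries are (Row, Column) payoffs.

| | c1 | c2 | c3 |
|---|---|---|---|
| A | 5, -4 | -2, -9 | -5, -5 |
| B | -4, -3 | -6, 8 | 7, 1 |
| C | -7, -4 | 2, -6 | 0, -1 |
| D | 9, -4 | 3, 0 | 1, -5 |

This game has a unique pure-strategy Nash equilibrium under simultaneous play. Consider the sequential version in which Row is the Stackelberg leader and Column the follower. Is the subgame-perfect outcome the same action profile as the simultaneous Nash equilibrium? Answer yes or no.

no

Column best-responds to each possible Row move:
- A: Column compares -4, -9, -5 and picks c1; Row would get 5.
- B: Column compares -3, 8, 1 and picks c2; Row would get -6.
- C: Column compares -4, -6, -1 and picks c3; Row would get 0.
- D: Column compares -4, 0, -5 and picks c2; Row would get 3.
Among 5, -6, 0, 3, the best is 5 at A. Subgame-perfect outcome: (A, c1) with payoffs (5, -4).
For the simultaneous game, intersect best replies.
Row's best replies: c1→D; c2→D; c3→B.
Column's best replies: A→c1; B→c2; C→c3; D→c2.
The unique mutual best reply is (D, c2), giving (3, 0).
Sequential outcome (A, c1) differs from the Nash profile (D, c2).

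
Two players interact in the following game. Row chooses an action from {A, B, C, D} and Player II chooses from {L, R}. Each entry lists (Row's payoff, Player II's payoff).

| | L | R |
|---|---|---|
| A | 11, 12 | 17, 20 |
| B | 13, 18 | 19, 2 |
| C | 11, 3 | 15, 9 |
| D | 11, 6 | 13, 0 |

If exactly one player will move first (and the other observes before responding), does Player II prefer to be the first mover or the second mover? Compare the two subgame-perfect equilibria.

second

If Row leads: Player II's best replies are A→R, B→L, C→R, D→L; Row's induced payoffs 17, 13, 15, 11; outcome (A, R), payoffs (17, 20).
If Player II leads: Row's best replies are L→B, R→B; Player II's induced payoffs 18, 2; outcome (B, L), payoffs (13, 18).
Player II gets 18 moving first and 20 moving second, so Player II prefers to move second.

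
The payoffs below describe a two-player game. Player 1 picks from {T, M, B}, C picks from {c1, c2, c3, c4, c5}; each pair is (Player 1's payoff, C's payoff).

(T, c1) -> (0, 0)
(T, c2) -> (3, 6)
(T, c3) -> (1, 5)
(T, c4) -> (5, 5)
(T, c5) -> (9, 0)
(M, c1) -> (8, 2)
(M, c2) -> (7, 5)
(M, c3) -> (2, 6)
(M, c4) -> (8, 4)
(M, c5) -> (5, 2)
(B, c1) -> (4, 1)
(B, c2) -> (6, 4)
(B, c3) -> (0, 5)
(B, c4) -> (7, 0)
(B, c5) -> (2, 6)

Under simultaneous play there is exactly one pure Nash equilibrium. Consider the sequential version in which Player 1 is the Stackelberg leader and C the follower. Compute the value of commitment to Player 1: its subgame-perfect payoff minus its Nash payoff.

1

Backward induction with Player 1 moving first.
- T → C plays c2 (best of 0, 6, 5, 5, 0); Player 1 gets 3.
- M → C plays c3 (best of 2, 5, 6, 4, 2); Player 1 gets 2.
- B → C plays c5 (best of 1, 4, 5, 0, 6); Player 1 gets 2.
Among 3, 2, 2, the best is 3 at T. Subgame-perfect outcome: (T, c2) with payoffs (3, 6).
For the simultaneous game, intersect best replies.
Player 1's best replies: c1→M; c2→M; c3→M; c4→M; c5→T.
C's best replies: T→c2; M→c3; B→c5.
Only (M, c3) has each player best-responding; Nash payoffs (2, 6).
Player 1's commitment gain: 3 − 2 = 1.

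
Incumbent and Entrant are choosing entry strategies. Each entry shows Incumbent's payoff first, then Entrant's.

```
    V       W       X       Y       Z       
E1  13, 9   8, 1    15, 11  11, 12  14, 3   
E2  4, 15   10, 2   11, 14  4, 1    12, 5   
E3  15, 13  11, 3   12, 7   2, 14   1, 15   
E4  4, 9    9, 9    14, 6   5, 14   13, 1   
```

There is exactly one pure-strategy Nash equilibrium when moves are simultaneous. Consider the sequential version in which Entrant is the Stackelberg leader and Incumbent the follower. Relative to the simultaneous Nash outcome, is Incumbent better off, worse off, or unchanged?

Solve by backward induction (Entrant leads).
- V: BR = E3, leader payoff 13.
- W: BR = E3, leader payoff 3.
- X: BR = E1, leader payoff 11.
- Y: BR = E1, leader payoff 12.
- Z: BR = E1, leader payoff 3.
Entrant's induced payoffs are 13, 3, 11, 12, 3, so Entrant commits to V. Subgame-perfect outcome: (E3, V) with payoffs (15, 13).
For the simultaneous game, intersect best replies.
Incumbent's best replies: V→E3; W→E3; X→E1; Y→E1; Z→E1.
Entrant's best replies: E1→Y; E2→V; E3→Z; E4→Y.
The unique mutual best reply is (E1, Y), giving (11, 12).
Incumbent earns 15 sequentially versus 11 at the Nash outcome: better off.

better off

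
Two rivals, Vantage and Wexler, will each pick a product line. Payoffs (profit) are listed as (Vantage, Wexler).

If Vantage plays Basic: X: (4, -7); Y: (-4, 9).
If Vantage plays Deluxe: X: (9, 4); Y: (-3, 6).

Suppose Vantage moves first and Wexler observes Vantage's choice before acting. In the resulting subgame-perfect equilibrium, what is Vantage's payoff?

-3

Solve by backward induction (Vantage leads).
- Basic: BR = Y, leader payoff -4.
- Deluxe: BR = Y, leader payoff -3.
Maximizing over -4, -3, Vantage chooses Deluxe. Subgame-perfect outcome: (Deluxe, Y) with payoffs (-3, 6).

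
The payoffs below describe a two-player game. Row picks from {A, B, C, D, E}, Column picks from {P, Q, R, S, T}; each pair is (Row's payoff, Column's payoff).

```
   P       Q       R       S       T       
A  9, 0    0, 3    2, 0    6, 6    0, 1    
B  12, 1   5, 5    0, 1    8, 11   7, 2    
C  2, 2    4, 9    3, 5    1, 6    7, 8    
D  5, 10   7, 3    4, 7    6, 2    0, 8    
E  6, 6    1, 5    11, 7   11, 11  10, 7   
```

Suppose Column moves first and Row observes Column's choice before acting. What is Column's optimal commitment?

S

Work backward from Row's decision.
- P: Row compares 9, 12, 2, 5, 6 and picks B; Column would get 1.
- Q: Row compares 0, 5, 4, 7, 1 and picks D; Column would get 3.
- R: Row compares 2, 0, 3, 4, 11 and picks E; Column would get 7.
- S: Row compares 6, 8, 1, 6, 11 and picks E; Column would get 11.
- T: Row compares 0, 7, 7, 0, 10 and picks E; Column would get 7.
Maximizing over 1, 3, 7, 11, 7, Column chooses S. Subgame-perfect outcome: (E, S) with payoffs (11, 11).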